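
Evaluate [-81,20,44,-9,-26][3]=-9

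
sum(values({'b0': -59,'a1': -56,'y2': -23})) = (-59) + (-56) + (-23)
= -138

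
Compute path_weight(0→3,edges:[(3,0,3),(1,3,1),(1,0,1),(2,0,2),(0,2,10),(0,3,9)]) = 9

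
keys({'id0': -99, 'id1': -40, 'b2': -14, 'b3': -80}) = ['id0', 'id1', 'b2', 'b3']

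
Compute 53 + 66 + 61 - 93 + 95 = 182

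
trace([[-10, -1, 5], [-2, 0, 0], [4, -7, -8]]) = -18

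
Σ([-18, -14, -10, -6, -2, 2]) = -48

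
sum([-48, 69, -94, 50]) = (-48) + 69 + (-94) + 50
= -23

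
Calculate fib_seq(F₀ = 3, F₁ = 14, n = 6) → [3, 14, 17, 31, 48, 79]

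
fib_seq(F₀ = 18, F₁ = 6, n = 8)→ [18, 6, 24, 30, 54, 84, 138, 222]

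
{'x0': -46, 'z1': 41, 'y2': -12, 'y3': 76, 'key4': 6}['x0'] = -46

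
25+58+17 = 100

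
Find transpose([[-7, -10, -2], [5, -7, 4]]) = [[-7, 5], [-10, -7], [-2, 4]]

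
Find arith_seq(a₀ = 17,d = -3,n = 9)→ a_0 = 17 + 0*-3 = 17
a_1 = 17 + 1*-3 = 14
a_2 = 17 + 2*-3 = 11
...
= [17, 14, 11, 8, 5, 2, -1, -4, -7]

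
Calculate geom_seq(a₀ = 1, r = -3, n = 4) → a_0 = 1*(-3)^0 = 1
a_1 = 1*(-3)^1 = -3
a_2 = 1*(-3)^2 = 9
...
= [1, -3, 9, -27]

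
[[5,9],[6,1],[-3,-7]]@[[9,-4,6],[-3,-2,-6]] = [[18, -38, -24], [51, -26, 30], [-6, 26, 24]]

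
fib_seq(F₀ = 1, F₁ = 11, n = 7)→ F_2 = F_1 + F_0 = 12
F_3 = F_2 + F_1 = 23
F_4 = F_3 + F_2 = 35
...
= [1, 11, 12, 23, 35, 58, 93]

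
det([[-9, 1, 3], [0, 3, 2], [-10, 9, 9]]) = -11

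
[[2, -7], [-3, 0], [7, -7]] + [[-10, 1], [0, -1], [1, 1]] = [[-8, -6], [-3, -1], [8, -6]]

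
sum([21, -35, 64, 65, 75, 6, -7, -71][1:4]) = slice → [-35, 64, 65]
(-35) + 64 + 65
= 94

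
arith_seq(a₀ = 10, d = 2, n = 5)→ a_0 = 10 + 0*2 = 10
a_1 = 10 + 1*2 = 12
a_2 = 10 + 2*2 = 14
...
= [10, 12, 14, 16, 18]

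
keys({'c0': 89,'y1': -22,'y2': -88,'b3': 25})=['c0', 'y1', 'y2', 'b3']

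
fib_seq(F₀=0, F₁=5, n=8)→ [0, 5, 5, 10, 15, 25, 40, 65]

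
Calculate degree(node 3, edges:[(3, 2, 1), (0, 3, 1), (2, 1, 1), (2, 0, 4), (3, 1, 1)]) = 3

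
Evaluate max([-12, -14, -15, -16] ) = -12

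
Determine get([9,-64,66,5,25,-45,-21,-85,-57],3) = 5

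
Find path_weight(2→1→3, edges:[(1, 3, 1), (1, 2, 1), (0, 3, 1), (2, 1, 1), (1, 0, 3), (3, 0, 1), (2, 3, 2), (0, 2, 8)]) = w(2→1)=1 + w(1→3)=1
= 2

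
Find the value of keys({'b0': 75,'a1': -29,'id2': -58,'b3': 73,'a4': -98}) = ['b0', 'a1', 'id2', 'b3', 'a4']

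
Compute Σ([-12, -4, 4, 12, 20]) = (-12) + (-4) + 4 + 12 + 20
= 20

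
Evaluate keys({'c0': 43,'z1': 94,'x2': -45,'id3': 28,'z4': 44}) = ['c0', 'z1', 'x2', 'id3', 'z4']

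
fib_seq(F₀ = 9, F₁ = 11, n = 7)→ F_2 = F_1 + F_0 = 20
F_3 = F_2 + F_1 = 31
F_4 = F_3 + F_2 = 51
...
= [9, 11, 20, 31, 51, 82, 133]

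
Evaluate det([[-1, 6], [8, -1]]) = -47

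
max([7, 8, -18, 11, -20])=11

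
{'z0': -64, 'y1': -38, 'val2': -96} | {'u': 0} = {'z0': -64, 'y1': -38, 'val2': -96, 'u': 0}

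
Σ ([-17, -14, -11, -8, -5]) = -55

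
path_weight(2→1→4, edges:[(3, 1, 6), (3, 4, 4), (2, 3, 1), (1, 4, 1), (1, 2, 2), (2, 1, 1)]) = w(2→1)=1 + w(1→4)=1
= 2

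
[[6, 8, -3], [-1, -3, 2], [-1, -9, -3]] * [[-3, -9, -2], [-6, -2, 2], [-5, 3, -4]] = [[-51, -79, 16], [11, 21, -12], [72, 18, -4]]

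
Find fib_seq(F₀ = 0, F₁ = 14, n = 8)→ F_2 = F_1 + F_0 = 14
F_3 = F_2 + F_1 = 28
F_4 = F_3 + F_2 = 42
...
= [0, 14, 14, 28, 42, 70, 112, 182]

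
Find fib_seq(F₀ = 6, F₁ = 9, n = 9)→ [6, 9, 15, 24, 39, 63, 102, 165, 267]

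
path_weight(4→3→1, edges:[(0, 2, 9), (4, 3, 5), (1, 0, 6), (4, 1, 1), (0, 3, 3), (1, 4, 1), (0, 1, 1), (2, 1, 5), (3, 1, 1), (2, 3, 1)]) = 6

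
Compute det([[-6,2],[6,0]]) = -12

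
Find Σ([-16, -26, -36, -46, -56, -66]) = -246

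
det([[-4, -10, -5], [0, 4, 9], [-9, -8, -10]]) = 502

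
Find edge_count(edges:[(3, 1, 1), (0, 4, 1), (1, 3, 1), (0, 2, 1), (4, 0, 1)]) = 5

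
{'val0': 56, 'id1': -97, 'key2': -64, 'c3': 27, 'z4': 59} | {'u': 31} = {'val0': 56, 'id1': -97, 'key2': -64, 'c3': 27, 'z4': 59, 'u': 31}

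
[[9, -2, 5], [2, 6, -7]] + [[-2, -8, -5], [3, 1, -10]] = [[7, -10, 0], [5, 7, -17]]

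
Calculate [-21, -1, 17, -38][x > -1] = [17]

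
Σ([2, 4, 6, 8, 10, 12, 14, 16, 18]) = 90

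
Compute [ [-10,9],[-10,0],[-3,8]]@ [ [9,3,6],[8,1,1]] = [[-18, -21, -51], [-90, -30, -60], [37, -1, -10]]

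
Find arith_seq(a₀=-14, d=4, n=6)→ a_0 = -14 + 0*4 = -14
a_1 = -14 + 1*4 = -10
a_2 = -14 + 2*4 = -6
...
= [-14, -10, -6, -2, 2, 6]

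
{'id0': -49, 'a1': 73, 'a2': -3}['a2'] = -3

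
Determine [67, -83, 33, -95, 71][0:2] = [67, -83]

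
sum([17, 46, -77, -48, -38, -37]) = 17 + 46 + (-77) + (-48) + (-38) + (-37)
= -137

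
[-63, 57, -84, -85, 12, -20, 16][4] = 12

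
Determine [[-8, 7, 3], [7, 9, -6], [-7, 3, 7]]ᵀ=[[-8, 7, -7], [7, 9, 3], [3, -6, 7]]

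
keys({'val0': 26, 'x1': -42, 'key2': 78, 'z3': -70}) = ['val0', 'x1', 'key2', 'z3']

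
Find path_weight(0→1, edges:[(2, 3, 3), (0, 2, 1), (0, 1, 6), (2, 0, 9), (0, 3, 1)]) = w(0→1)=6
= 6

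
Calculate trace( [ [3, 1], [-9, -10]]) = diagonal: 3 + (-10)
= -7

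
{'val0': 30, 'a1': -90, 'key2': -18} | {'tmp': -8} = {'val0': 30, 'a1': -90, 'key2': -18, 'tmp': -8}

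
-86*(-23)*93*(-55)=-10117470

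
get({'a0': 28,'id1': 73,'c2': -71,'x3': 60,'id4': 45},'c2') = -71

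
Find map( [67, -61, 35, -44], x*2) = 67*2=134, -61*2=-122, 35*2=70, -44*2=-88
= [134, -122, 70, -88]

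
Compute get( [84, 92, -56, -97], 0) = 84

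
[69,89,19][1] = 89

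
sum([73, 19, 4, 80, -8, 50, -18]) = 73 + 19 + 4 + 80 + (-8) + 50 + (-18)
= 200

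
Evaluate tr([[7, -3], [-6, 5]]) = 12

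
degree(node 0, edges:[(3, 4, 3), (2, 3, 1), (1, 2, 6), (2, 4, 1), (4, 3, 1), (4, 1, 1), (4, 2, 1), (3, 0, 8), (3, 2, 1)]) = incident: (3,0)
= 1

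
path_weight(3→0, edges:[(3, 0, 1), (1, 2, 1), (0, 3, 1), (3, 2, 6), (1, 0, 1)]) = w(3→0)=1
= 1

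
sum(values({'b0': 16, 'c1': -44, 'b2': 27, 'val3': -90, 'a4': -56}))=-147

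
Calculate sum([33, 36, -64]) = 33 + 36 + (-64)
= 5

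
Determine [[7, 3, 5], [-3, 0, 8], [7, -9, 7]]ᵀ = [[7, -3, 7], [3, 0, -9], [5, 8, 7]]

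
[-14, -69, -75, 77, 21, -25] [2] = -75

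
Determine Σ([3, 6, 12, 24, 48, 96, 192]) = 381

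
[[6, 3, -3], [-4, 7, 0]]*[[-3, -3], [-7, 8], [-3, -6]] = C[0][0] = (6)*(-3) + (3)*(-7) + (-3)*(-3) = -30
C[0][1] = (6)*(-3) + (3)*(8) + (-3)*(-6) = 24
C[1][0] = (-4)*(-3) + (7)*(-7) + (0)*(-3) = -37
C[1][1] = (-4)*(-3) + (7)*(8) + (0)*(-6) = 68
= [[-30, 24], [-37, 68]]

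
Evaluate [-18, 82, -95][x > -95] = keep x where x > -95: -18✓, 82✓, -95✗
= [-18, 82]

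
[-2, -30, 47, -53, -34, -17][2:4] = [47, -53]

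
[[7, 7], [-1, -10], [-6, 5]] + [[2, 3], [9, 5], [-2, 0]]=[[9, 10], [8, -5], [-8, 5]]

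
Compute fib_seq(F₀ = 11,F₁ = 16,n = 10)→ [11, 16, 27, 43, 70, 113, 183, 296, 479, 775]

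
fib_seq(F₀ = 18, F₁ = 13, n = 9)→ F_2 = F_1 + F_0 = 31
F_3 = F_2 + F_1 = 44
F_4 = F_3 + F_2 = 75
...
= [18, 13, 31, 44, 75, 119, 194, 313, 507]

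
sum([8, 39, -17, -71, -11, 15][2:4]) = -88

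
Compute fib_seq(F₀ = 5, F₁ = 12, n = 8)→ [5, 12, 17, 29, 46, 75, 121, 196]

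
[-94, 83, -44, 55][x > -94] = [83, -44, 55]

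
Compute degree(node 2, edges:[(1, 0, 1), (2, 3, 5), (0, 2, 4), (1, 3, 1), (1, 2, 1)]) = 3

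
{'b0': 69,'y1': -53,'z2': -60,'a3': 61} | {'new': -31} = {'b0': 69, 'y1': -53, 'z2': -60, 'a3': 61, 'new': -31}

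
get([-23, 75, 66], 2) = 66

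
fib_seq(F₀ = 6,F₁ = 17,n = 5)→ [6, 17, 23, 40, 63]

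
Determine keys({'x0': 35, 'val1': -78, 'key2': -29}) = ['x0', 'val1', 'key2']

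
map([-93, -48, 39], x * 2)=[-186, -96, 78]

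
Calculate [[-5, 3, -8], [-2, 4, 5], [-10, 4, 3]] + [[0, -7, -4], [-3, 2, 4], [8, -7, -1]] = [[-5, -4, -12], [-5, 6, 9], [-2, -3, 2]]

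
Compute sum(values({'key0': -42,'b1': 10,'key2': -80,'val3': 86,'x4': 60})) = 34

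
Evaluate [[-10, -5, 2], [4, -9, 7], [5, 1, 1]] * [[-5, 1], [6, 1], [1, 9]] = C[0][0] = (-10)*(-5) + (-5)*(6) + (2)*(1) = 22
C[0][1] = (-10)*(1) + (-5)*(1) + (2)*(9) = 3
C[1][0] = (4)*(-5) + (-9)*(6) + (7)*(1) = -67
C[1][1] = (4)*(1) + (-9)*(1) + (7)*(9) = 58
C[2][0] = (5)*(-5) + (1)*(6) + (1)*(1) = -18
C[2][1] = (5)*(1) + (1)*(1) + (1)*(9) = 15
= [[22, 3], [-67, 58], [-18, 15]]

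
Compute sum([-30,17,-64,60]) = -17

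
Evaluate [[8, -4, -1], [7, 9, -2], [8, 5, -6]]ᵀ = [[8, 7, 8], [-4, 9, 5], [-1, -2, -6]]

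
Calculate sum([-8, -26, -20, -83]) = (-8) + (-26) + (-20) + (-83)
= -137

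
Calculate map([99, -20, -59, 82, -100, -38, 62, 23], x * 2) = 99*2=198, -20*2=-40, -59*2=-118, 82*2=164, -100*2=-200, -38*2=-76, 62*2=124, 23*2=46
= [198, -40, -118, 164, -200, -76, 124, 46]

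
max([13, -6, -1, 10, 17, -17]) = 17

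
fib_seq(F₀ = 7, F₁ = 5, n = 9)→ [7, 5, 12, 17, 29, 46, 75, 121, 196]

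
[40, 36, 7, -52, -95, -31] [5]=-31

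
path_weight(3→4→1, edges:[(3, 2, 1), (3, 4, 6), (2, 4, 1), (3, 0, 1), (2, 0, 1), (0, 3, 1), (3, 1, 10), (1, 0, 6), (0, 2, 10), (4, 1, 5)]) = 11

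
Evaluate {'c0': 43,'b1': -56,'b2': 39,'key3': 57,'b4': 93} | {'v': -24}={'c0': 43, 'b1': -56, 'b2': 39, 'key3': 57, 'b4': 93, 'v': -24}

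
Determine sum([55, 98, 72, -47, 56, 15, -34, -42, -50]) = 123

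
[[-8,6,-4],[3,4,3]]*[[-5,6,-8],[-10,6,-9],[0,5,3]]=C[0][0] = (-8)*(-5) + (6)*(-10) + (-4)*(0) = -20
C[0][1] = (-8)*(6) + (6)*(6) + (-4)*(5) = -32
C[0][2] = (-8)*(-8) + (6)*(-9) + (-4)*(3) = -2
C[1][0] = (3)*(-5) + (4)*(-10) + (3)*(0) = -55
C[1][1] = (3)*(6) + (4)*(6) + (3)*(5) = 57
C[1][2] = (3)*(-8) + (4)*(-9) + (3)*(3) = -51
= [[-20, -32, -2], [-55, 57, -51]]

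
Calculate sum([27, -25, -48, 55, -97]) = 27 + (-25) + (-48) + 55 + (-97)
= -88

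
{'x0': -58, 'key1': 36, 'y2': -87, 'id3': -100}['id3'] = -100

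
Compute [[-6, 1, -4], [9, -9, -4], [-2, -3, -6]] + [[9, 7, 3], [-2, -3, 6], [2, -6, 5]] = [[3, 8, -1], [7, -12, 2], [0, -9, -1]]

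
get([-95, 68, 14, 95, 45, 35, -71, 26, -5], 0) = -95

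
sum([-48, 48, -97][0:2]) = slice → [-48, 48]
(-48) + 48
= 0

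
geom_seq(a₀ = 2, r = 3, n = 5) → [2, 6, 18, 54, 162]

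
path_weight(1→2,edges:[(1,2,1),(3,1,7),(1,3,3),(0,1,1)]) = 1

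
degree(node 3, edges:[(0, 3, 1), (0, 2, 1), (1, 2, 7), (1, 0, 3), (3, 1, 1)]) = 2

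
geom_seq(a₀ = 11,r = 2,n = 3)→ [11, 22, 44]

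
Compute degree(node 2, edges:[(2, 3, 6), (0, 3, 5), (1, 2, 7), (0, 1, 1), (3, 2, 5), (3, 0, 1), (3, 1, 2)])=incident: (2,3), (1,2), (3,2)
= 3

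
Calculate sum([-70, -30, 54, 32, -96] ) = (-70) + (-30) + 54 + 32 + (-96)
= -110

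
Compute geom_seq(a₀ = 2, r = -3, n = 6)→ a_0 = 2*(-3)^0 = 2
a_1 = 2*(-3)^1 = -6
a_2 = 2*(-3)^2 = 18
...
= [2, -6, 18, -54, 162, -486]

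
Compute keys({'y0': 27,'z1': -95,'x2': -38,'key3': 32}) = ['y0', 'z1', 'x2', 'key3']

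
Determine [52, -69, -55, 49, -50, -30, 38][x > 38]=keep x where x > 38: 52✓, -69✗, -55✗, 49✓, -50✗, -30✗, 38✗
= [52, 49]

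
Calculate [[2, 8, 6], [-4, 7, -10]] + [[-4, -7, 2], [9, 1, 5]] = [[-2, 1, 8], [5, 8, -5]]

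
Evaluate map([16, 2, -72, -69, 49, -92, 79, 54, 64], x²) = (16)²=256, (2)²=4, (-72)²=5184, (-69)²=4761, (49)²=2401, (-92)²=8464, (79)²=6241, (54)²=2916, (64)²=4096
= [256, 4, 5184, 4761, 2401, 8464, 6241, 2916, 4096]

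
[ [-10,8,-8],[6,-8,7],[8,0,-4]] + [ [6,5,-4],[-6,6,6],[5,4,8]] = [[-4, 13, -12], [0, -2, 13], [13, 4, 4]]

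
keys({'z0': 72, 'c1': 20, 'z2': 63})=['z0', 'c1', 'z2']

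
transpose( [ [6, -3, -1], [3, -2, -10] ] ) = [[6, 3], [-3, -2], [-1, -10]]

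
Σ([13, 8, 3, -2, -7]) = 13 + 8 + 3 + (-2) + (-7)
= 15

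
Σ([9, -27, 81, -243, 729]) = 9 + -27 + 81 + -243 + 729
= 549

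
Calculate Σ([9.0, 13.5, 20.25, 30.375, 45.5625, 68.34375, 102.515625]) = 289.546875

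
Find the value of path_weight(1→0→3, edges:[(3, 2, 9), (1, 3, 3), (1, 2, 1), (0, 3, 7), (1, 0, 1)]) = 8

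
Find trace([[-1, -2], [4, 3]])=2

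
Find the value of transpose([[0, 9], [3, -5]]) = [[0, 3], [9, -5]]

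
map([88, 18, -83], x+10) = 88+10=98, 18+10=28, -83+10=-73
= [98, 28, -73]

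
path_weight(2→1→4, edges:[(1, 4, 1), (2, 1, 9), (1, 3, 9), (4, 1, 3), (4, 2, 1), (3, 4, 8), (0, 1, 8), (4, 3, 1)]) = 10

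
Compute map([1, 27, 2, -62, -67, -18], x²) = (1)²=1, (27)²=729, (2)²=4, (-62)²=3844, (-67)²=4489, (-18)²=324
= [1, 729, 4, 3844, 4489, 324]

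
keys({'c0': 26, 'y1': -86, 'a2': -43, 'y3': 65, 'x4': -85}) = ['c0', 'y1', 'a2', 'y3', 'x4']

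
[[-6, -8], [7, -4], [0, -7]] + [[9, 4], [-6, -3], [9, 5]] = [[3, -4], [1, -7], [9, -2]]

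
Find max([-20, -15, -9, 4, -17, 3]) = 4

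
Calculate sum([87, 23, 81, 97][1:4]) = 201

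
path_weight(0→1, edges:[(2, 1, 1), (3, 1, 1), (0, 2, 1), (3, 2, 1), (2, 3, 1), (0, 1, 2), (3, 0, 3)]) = 2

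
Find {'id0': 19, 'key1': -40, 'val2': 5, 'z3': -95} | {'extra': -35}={'id0': 19, 'key1': -40, 'val2': 5, 'z3': -95, 'extra': -35}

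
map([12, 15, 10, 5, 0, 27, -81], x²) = (12)²=144, (15)²=225, (10)²=100, (5)²=25, (0)²=0, (27)²=729, (-81)²=6561
= [144, 225, 100, 25, 0, 729, 6561]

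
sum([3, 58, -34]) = 3 + 58 + (-34)
= 27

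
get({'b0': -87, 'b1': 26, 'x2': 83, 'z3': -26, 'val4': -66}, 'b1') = 26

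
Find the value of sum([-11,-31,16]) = (-11) + (-31) + 16
= -26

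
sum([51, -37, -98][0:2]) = slice → [51, -37]
51 + (-37)
= 14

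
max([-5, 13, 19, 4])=19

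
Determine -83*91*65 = -490945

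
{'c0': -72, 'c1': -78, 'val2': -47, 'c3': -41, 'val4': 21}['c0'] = -72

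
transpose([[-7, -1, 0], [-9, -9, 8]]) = [[-7, -9], [-1, -9], [0, 8]]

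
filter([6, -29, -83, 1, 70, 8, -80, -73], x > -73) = [6, -29, 1, 70, 8]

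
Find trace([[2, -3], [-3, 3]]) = 5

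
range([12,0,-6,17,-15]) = 32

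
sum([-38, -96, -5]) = -139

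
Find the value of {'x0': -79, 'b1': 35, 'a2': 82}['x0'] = -79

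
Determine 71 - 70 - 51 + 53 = 3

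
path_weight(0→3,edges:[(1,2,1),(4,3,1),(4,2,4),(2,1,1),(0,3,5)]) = w(0→3)=5
= 5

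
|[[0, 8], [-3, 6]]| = (0)*(6) - (8)*(-3)
= 24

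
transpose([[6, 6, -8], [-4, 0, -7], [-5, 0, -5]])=[[6, -4, -5], [6, 0, 0], [-8, -7, -5]]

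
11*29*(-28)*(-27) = 241164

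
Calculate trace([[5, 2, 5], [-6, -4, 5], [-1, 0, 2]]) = diagonal: 5 + (-4) + 2
= 3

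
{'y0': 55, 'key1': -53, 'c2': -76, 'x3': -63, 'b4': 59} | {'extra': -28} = {'y0': 55, 'key1': -53, 'c2': -76, 'x3': -63, 'b4': 59, 'extra': -28}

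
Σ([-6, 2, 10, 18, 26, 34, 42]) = (-6) + 2 + 10 + 18 + 26 + 34 + 42
= 126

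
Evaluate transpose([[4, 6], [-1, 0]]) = [[4, -1], [6, 0]]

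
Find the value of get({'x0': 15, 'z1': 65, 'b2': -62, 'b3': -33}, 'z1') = 65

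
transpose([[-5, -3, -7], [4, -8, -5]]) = [[-5, 4], [-3, -8], [-7, -5]]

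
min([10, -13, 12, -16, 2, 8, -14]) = -16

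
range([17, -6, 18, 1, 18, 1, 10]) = 24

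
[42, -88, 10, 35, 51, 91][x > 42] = keep x where x > 42: 42✗, -88✗, 10✗, 35✗, 51✓, 91✓
= [51, 91]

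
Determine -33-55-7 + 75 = -20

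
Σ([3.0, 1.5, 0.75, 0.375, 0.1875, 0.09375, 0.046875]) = 3.0 + 1.5 + 0.75 + 0.375 + 0.1875 + 0.09375 + 0.046875
= 5.953125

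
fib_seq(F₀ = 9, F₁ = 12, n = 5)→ F_2 = F_1 + F_0 = 21
F_3 = F_2 + F_1 = 33
F_4 = F_3 + F_2 = 54
= [9, 12, 21, 33, 54]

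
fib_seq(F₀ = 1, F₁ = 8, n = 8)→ [1, 8, 9, 17, 26, 43, 69, 112]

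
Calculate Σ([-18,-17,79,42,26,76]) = (-18) + (-17) + 79 + 42 + 26 + 76
= 188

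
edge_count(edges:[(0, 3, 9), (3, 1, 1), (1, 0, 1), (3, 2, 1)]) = 4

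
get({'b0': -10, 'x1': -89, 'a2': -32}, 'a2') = -32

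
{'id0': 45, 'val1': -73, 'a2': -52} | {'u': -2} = {'id0': 45, 'val1': -73, 'a2': -52, 'u': -2}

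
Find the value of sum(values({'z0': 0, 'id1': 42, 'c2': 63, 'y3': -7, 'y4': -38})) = 0 + 42 + 63 + (-7) + (-38)
= 60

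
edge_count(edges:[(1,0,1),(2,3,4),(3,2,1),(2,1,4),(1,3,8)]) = 5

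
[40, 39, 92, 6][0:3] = [40, 39, 92]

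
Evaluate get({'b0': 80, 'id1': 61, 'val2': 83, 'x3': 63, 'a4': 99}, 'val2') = 83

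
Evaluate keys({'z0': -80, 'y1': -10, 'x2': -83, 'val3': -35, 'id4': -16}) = ['z0', 'y1', 'x2', 'val3', 'id4']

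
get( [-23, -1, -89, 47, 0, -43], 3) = 47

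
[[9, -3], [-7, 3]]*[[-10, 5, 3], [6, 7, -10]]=[[-108, 24, 57], [88, -14, -51]]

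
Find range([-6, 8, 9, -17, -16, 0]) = 26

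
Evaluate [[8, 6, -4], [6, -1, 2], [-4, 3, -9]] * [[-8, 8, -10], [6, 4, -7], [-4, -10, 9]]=C[0][0] = (8)*(-8) + (6)*(6) + (-4)*(-4) = -12
C[0][1] = (8)*(8) + (6)*(4) + (-4)*(-10) = 128
C[0][2] = (8)*(-10) + (6)*(-7) + (-4)*(9) = -158
C[1][0] = (6)*(-8) + (-1)*(6) + (2)*(-4) = -62
C[1][1] = (6)*(8) + (-1)*(4) + (2)*(-10) = 24
C[1][2] = (6)*(-10) + (-1)*(-7) + (2)*(9) = -35
... (3 more cells)
= [[-12, 128, -158], [-62, 24, -35], [86, 70, -62]]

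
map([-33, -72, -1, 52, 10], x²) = (-33)²=1089, (-72)²=5184, (-1)²=1, (52)²=2704, (10)²=100
= [1089, 5184, 1, 2704, 100]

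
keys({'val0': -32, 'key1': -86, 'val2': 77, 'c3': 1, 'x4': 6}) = ['val0', 'key1', 'val2', 'c3', 'x4']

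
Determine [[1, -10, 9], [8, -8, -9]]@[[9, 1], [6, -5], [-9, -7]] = [[-132, -12], [105, 111]]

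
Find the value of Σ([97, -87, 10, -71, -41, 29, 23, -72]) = 97 + (-87) + 10 + (-71) + (-41) + 29 + 23 + (-72)
= -112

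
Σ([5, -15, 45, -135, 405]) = 305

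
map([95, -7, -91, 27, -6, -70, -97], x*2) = [190, -14, -182, 54, -12, -140, -194]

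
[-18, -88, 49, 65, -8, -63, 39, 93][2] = 49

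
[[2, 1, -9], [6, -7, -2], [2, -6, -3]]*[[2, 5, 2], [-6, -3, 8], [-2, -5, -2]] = C[0][0] = (2)*(2) + (1)*(-6) + (-9)*(-2) = 16
C[0][1] = (2)*(5) + (1)*(-3) + (-9)*(-5) = 52
C[0][2] = (2)*(2) + (1)*(8) + (-9)*(-2) = 30
C[1][0] = (6)*(2) + (-7)*(-6) + (-2)*(-2) = 58
C[1][1] = (6)*(5) + (-7)*(-3) + (-2)*(-5) = 61
C[1][2] = (6)*(2) + (-7)*(8) + (-2)*(-2) = -40
... (3 more cells)
= [[16, 52, 30], [58, 61, -40], [46, 43, -38]]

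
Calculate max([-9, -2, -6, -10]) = -2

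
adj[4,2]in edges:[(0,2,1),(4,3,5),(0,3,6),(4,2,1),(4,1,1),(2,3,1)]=1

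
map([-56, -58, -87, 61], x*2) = [-112, -116, -174, 122]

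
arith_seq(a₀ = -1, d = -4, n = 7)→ [-1, -5, -9, -13, -17, -21, -25]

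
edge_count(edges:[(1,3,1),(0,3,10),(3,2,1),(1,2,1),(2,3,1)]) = 5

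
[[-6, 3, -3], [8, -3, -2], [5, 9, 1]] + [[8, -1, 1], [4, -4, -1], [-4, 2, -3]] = [[2, 2, -2], [12, -7, -3], [1, 11, -2]]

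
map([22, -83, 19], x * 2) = 22*2=44, -83*2=-166, 19*2=38
= [44, -166, 38]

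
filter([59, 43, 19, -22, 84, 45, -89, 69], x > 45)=[59, 84, 69]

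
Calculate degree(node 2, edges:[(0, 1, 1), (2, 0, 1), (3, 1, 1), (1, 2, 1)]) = incident: (2,0), (1,2)
= 2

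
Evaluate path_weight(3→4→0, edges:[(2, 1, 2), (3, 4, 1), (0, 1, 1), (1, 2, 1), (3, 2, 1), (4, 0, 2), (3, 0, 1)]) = 3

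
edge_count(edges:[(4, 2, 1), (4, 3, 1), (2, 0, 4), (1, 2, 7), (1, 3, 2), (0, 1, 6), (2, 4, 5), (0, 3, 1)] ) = 8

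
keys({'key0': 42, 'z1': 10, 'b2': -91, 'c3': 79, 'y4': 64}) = ['key0', 'z1', 'b2', 'c3', 'y4']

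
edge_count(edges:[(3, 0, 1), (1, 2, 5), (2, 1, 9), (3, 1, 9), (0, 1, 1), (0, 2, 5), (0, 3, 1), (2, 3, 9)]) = 8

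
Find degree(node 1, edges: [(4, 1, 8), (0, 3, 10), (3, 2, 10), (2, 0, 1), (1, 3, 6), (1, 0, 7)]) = 3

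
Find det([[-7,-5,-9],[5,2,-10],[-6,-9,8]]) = (1)*(-7)*det([[2, -10], [-9, 8]]) + (-1)*(-5)*det([[5, -10], [-6, 8]]) + (1)*(-9)*det([[5, 2], [-6, -9]])
= 518 + -100 + 297
= 715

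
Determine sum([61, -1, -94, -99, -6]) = 61 + (-1) + (-94) + (-99) + (-6)
= -139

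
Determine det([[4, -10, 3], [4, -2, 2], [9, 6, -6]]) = -294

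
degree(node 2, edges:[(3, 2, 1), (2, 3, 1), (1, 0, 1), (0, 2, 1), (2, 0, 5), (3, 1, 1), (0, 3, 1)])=4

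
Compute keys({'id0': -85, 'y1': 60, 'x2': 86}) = ['id0', 'y1', 'x2']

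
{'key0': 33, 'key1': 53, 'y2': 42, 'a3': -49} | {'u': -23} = {'key0': 33, 'key1': 53, 'y2': 42, 'a3': -49, 'u': -23}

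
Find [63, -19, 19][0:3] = [63, -19, 19]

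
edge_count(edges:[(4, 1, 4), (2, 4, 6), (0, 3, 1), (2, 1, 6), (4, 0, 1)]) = 5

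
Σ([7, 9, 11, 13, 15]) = 7 + 9 + 11 + 13 + 15
= 55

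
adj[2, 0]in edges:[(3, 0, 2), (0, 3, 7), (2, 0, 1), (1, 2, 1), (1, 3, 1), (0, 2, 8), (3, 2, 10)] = 1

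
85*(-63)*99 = -530145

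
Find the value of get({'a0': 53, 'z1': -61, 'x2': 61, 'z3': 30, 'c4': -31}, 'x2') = 61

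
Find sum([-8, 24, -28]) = (-8) + 24 + (-28)
= -12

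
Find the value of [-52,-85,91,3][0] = -52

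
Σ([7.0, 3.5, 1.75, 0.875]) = 7.0 + 3.5 + 1.75 + 0.875
= 13.125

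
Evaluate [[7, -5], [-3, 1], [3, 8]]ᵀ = [[7, -3, 3], [-5, 1, 8]]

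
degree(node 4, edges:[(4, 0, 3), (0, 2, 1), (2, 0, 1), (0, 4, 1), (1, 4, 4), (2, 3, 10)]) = 3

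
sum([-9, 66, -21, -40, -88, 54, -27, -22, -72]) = (-9) + 66 + (-21) + (-40) + (-88) + 54 + (-27) + (-22) + (-72)
= -159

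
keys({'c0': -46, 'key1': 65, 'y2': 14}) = ['c0', 'key1', 'y2']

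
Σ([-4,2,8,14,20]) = 40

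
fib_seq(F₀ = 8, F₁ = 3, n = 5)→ [8, 3, 11, 14, 25]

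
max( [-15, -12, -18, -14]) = -12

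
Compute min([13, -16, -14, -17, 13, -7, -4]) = -17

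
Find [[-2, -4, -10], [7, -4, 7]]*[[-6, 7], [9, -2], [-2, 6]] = [[-4, -66], [-92, 99]]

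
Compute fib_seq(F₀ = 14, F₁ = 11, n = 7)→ [14, 11, 25, 36, 61, 97, 158]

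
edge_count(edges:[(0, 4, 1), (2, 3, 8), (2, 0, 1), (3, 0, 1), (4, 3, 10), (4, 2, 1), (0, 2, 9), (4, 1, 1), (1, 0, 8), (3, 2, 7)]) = 10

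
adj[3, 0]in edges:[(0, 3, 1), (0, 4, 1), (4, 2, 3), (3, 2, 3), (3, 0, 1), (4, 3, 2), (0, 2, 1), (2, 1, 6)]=1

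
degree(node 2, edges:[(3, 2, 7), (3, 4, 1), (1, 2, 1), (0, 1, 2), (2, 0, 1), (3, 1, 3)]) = 3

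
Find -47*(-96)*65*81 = 23755680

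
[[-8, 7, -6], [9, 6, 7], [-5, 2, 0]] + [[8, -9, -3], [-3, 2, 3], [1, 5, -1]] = [[0, -2, -9], [6, 8, 10], [-4, 7, -1]]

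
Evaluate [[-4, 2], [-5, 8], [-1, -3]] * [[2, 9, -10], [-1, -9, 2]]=[[-10, -54, 44], [-18, -117, 66], [1, 18, 4]]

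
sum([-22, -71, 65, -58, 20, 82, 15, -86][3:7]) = 59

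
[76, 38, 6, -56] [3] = -56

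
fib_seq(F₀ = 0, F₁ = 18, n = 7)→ [0, 18, 18, 36, 54, 90, 144]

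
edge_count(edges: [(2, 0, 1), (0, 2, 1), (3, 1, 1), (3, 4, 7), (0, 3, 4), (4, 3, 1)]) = 6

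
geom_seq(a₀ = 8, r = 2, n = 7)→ a_0 = 8*2^0 = 8
a_1 = 8*2^1 = 16
a_2 = 8*2^2 = 32
...
= [8, 16, 32, 64, 128, 256, 512]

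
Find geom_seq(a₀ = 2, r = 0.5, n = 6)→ [2.0, 1.0, 0.5, 0.25, 0.125, 0.0625]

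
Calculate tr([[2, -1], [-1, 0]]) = diagonal: 2 + 0
= 2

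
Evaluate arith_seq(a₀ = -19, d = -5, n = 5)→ [-19, -24, -29, -34, -39]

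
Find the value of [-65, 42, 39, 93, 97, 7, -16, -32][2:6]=[39, 93, 97, 7]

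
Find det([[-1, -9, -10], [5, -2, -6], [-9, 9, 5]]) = -575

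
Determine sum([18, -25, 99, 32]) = 18 + (-25) + 99 + 32
= 124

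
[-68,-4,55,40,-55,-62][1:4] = [-4, 55, 40]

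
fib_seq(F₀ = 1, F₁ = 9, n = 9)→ [1, 9, 10, 19, 29, 48, 77, 125, 202]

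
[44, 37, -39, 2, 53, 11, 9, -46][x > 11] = [44, 37, 53]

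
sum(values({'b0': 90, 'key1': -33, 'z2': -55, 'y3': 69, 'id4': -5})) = 90 + (-33) + (-55) + 69 + (-5)
= 66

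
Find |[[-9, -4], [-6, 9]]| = (-9)*(9) - (-4)*(-6)
= -105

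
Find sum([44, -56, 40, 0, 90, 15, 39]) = 44 + (-56) + 40 + 0 + 90 + 15 + 39
= 172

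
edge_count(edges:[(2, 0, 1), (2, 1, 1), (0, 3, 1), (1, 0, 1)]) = 4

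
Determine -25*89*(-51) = 113475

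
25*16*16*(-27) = -172800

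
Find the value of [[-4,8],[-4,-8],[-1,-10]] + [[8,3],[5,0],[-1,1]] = [[4, 11], [1, -8], [-2, -9]]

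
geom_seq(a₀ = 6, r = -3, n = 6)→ a_0 = 6*(-3)^0 = 6
a_1 = 6*(-3)^1 = -18
a_2 = 6*(-3)^2 = 54
...
= [6, -18, 54, -162, 486, -1458]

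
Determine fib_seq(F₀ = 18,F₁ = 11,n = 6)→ F_2 = F_1 + F_0 = 29
F_3 = F_2 + F_1 = 40
F_4 = F_3 + F_2 = 69
...
= [18, 11, 29, 40, 69, 109]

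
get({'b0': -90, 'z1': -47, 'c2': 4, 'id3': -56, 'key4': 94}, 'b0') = -90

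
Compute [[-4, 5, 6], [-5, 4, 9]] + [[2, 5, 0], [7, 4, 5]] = [[-2, 10, 6], [2, 8, 14]]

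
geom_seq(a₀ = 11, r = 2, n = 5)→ a_0 = 11*2^0 = 11
a_1 = 11*2^1 = 22
a_2 = 11*2^2 = 44
...
= [11, 22, 44, 88, 176]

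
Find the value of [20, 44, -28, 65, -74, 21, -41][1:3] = [44, -28]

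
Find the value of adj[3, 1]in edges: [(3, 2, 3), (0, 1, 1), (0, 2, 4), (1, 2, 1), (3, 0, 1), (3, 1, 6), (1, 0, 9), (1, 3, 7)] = 6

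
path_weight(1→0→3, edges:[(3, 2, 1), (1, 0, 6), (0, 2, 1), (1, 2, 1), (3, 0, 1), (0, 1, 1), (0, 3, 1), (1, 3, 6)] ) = 7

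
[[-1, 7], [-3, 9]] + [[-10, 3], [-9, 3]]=[[-11, 10], [-12, 12]]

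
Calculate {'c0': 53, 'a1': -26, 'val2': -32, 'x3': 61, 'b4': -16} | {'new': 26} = {'c0': 53, 'a1': -26, 'val2': -32, 'x3': 61, 'b4': -16, 'new': 26}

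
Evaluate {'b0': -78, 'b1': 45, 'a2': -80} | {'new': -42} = {'b0': -78, 'b1': 45, 'a2': -80, 'new': -42}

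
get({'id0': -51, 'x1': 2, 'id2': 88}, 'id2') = 88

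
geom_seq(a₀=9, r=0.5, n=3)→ a_0 = 9*0.5^0 = 9.0
a_1 = 9*0.5^1 = 4.5
a_2 = 9*0.5^2 = 2.25
= [9.0, 4.5, 2.25]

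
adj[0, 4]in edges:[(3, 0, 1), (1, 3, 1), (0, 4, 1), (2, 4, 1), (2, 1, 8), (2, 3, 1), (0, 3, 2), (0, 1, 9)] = 1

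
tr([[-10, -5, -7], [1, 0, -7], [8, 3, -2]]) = diagonal: (-10) + 0 + (-2)
= -12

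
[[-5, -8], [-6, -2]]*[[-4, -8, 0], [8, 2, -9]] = [[-44, 24, 72], [8, 44, 18]]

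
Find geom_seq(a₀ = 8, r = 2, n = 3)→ [8, 16, 32]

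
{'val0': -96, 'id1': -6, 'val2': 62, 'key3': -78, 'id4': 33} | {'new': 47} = {'val0': -96, 'id1': -6, 'val2': 62, 'key3': -78, 'id4': 33, 'new': 47}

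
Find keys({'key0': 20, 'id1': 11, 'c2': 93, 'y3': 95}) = ['key0', 'id1', 'c2', 'y3']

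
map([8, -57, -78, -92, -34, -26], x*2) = [16, -114, -156, -184, -68, -52]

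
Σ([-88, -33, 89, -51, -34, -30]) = (-88) + (-33) + 89 + (-51) + (-34) + (-30)
= -147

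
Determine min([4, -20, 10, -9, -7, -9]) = -20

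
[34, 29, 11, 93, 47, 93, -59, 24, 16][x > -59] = keep x where x > -59: 34✓, 29✓, 11✓, 93✓, 47✓, 93✓, -59✗, 24✓, 16✓
= [34, 29, 11, 93, 47, 93, 24, 16]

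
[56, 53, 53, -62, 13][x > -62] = [56, 53, 53, 13]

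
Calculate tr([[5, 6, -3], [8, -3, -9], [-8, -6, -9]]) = diagonal: 5 + (-3) + (-9)
= -7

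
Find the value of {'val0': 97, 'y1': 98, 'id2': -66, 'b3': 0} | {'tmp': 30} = {'val0': 97, 'y1': 98, 'id2': -66, 'b3': 0, 'tmp': 30}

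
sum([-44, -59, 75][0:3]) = -28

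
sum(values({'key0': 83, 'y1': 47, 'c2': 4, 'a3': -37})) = 83 + 47 + 4 + (-37)
= 97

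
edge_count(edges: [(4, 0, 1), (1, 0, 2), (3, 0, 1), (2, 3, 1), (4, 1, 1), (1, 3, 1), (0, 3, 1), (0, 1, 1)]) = 8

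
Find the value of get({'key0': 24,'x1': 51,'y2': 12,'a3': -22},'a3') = -22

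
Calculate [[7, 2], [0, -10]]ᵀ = [[7, 0], [2, -10]]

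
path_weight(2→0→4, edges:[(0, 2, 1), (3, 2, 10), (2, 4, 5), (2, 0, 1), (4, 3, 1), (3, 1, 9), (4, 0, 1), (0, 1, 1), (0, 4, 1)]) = 2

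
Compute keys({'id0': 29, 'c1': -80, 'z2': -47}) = ['id0', 'c1', 'z2']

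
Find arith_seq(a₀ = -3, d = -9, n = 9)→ a_0 = -3 + 0*-9 = -3
a_1 = -3 + 1*-9 = -12
a_2 = -3 + 2*-9 = -21
...
= [-3, -12, -21, -30, -39, -48, -57, -66, -75]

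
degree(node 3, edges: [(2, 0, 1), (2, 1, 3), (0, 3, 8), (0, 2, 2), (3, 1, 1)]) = 2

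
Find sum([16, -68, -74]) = -126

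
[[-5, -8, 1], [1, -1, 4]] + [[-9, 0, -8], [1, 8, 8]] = [[-14, -8, -7], [2, 7, 12]]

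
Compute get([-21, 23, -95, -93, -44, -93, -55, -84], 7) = -84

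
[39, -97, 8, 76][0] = 39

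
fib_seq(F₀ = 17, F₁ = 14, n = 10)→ [17, 14, 31, 45, 76, 121, 197, 318, 515, 833]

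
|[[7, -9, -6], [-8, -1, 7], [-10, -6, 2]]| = (1)*(7)*det([[-1, 7], [-6, 2]]) + (-1)*(-9)*det([[-8, 7], [-10, 2]]) + (1)*(-6)*det([[-8, -1], [-10, -6]])
= 280 + 486 + -228
= 538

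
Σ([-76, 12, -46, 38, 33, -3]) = (-76) + 12 + (-46) + 38 + 33 + (-3)
= -42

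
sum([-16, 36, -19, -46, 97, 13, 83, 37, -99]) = (-16) + 36 + (-19) + (-46) + 97 + 13 + 83 + 37 + (-99)
= 86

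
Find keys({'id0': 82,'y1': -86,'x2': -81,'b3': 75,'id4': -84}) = ['id0', 'y1', 'x2', 'b3', 'id4']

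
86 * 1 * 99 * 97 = 825858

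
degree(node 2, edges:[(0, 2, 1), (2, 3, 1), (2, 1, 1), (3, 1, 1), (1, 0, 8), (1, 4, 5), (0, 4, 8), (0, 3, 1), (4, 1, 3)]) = incident: (0,2), (2,3), (2,1)
= 3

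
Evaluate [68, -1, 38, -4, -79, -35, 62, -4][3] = -4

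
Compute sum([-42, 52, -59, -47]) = -96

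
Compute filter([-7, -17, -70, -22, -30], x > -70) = [-7, -17, -22, -30]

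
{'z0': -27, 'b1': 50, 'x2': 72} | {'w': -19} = {'z0': -27, 'b1': 50, 'x2': 72, 'w': -19}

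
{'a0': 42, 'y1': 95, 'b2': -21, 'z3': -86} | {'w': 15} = {'a0': 42, 'y1': 95, 'b2': -21, 'z3': -86, 'w': 15}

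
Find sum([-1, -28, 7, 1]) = (-1) + (-28) + 7 + 1
= -21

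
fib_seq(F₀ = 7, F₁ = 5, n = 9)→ F_2 = F_1 + F_0 = 12
F_3 = F_2 + F_1 = 17
F_4 = F_3 + F_2 = 29
...
= [7, 5, 12, 17, 29, 46, 75, 121, 196]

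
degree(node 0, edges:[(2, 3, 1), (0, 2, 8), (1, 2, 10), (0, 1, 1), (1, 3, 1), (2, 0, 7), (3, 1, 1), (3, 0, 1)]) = 4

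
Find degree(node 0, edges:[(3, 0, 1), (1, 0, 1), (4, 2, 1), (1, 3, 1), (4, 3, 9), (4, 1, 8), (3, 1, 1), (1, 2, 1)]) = incident: (3,0), (1,0)
= 2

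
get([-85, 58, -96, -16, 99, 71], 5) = 71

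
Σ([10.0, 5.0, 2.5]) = 17.5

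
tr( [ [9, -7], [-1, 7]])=16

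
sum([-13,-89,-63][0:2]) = -102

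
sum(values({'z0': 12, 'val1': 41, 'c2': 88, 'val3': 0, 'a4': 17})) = 12 + 41 + 88 + 0 + 17
= 158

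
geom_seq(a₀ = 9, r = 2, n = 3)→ [9, 18, 36]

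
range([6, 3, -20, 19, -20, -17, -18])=39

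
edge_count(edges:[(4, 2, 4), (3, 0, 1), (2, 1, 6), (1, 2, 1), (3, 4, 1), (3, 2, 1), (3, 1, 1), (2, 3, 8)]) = 8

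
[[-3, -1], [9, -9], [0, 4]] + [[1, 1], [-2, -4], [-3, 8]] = [[-2, 0], [7, -13], [-3, 12]]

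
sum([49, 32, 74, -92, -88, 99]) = 49 + 32 + 74 + (-92) + (-88) + 99
= 74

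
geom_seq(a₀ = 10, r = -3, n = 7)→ [10, -30, 90, -270, 810, -2430, 7290]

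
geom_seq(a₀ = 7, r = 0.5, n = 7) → [7.0, 3.5, 1.75, 0.875, 0.4375, 0.21875, 0.109375]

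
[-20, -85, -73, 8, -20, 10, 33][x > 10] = keep x where x > 10: -20✗, -85✗, -73✗, 8✗, -20✗, 10✗, 33✓
= [33]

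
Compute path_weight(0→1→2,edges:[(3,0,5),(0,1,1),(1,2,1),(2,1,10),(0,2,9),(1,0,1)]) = w(0→1)=1 + w(1→2)=1
= 2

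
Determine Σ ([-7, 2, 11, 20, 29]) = 55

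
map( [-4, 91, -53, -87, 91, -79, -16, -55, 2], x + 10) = -4+10=6, 91+10=101, -53+10=-43, -87+10=-77, 91+10=101, -79+10=-69, -16+10=-6, -55+10=-45, 2+10=12
= [6, 101, -43, -77, 101, -69, -6, -45, 12]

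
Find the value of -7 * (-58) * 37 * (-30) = -450660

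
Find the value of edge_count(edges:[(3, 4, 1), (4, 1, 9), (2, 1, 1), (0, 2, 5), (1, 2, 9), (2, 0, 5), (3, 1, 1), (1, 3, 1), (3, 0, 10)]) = 9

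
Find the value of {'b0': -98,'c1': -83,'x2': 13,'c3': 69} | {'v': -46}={'b0': -98, 'c1': -83, 'x2': 13, 'c3': 69, 'v': -46}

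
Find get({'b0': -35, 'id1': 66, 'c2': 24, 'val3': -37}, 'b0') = -35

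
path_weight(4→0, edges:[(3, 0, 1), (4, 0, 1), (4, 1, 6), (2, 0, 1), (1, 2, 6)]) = w(4→0)=1
= 1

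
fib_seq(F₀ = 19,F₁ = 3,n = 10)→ F_2 = F_1 + F_0 = 22
F_3 = F_2 + F_1 = 25
F_4 = F_3 + F_2 = 47
...
= [19, 3, 22, 25, 47, 72, 119, 191, 310, 501]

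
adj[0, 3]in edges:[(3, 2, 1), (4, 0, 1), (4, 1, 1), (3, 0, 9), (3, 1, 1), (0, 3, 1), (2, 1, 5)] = 1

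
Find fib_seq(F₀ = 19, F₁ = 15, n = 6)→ F_2 = F_1 + F_0 = 34
F_3 = F_2 + F_1 = 49
F_4 = F_3 + F_2 = 83
...
= [19, 15, 34, 49, 83, 132]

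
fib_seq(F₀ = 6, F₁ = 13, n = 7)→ [6, 13, 19, 32, 51, 83, 134]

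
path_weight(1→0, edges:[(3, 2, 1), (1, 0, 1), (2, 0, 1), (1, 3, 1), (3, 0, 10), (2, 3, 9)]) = w(1→0)=1
= 1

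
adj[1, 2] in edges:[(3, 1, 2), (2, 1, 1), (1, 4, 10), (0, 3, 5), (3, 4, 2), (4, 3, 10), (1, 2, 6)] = 6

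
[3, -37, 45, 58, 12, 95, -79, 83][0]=3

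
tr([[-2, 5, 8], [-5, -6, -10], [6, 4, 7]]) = diagonal: (-2) + (-6) + 7
= -1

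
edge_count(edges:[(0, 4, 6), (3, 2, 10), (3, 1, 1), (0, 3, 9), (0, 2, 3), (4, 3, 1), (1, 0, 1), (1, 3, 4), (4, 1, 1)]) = 9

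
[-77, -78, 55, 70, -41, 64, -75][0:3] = [-77, -78, 55]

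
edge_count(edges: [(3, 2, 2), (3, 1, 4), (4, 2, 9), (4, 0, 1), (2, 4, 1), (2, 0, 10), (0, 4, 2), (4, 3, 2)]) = 8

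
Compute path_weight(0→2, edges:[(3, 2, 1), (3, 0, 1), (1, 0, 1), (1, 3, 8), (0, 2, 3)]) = 3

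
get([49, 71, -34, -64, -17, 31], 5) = 31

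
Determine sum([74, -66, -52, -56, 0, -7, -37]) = 74 + (-66) + (-52) + (-56) + 0 + (-7) + (-37)
= -144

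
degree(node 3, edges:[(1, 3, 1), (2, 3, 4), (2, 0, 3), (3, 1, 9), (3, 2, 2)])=incident: (1,3), (2,3), (3,1), (3,2)
= 4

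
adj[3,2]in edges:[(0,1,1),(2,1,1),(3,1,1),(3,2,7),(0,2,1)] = 7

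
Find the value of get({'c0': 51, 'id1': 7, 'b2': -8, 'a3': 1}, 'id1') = 7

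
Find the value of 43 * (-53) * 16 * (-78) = 2844192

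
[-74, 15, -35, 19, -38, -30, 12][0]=-74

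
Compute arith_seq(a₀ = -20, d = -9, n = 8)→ [-20, -29, -38, -47, -56, -65, -74, -83]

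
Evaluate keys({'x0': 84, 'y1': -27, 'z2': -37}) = ['x0', 'y1', 'z2']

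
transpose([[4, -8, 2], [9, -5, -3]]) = [[4, 9], [-8, -5], [2, -3]]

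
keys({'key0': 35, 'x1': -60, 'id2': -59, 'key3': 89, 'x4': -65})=['key0', 'x1', 'id2', 'key3', 'x4']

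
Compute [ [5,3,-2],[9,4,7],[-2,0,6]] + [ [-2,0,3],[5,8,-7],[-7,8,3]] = [[3, 3, 1], [14, 12, 0], [-9, 8, 9]]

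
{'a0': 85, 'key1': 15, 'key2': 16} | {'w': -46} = {'a0': 85, 'key1': 15, 'key2': 16, 'w': -46}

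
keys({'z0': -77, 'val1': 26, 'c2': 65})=['z0', 'val1', 'c2']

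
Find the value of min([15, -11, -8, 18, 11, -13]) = -13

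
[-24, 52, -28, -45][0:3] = [-24, 52, -28]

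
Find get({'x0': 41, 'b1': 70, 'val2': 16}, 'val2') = 16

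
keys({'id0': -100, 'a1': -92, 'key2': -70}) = ['id0', 'a1', 'key2']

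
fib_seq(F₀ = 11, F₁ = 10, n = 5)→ [11, 10, 21, 31, 52]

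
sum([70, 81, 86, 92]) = 329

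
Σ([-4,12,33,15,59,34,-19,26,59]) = 215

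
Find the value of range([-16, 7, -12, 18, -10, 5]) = 34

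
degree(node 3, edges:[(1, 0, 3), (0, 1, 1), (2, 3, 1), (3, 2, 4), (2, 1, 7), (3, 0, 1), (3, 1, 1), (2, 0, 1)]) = incident: (2,3), (3,2), (3,0), (3,1)
= 4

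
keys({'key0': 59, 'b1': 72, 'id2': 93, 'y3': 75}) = ['key0', 'b1', 'id2', 'y3']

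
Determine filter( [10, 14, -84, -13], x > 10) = [14]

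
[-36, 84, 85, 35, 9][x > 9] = [84, 85, 35]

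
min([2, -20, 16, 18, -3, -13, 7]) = -20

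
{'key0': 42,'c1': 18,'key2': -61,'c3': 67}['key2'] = -61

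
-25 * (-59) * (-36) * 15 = -796500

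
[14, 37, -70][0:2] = [14, 37]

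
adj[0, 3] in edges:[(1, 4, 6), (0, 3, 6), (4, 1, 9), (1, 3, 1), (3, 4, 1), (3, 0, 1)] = 6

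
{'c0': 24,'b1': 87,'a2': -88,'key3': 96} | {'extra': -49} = {'c0': 24, 'b1': 87, 'a2': -88, 'key3': 96, 'extra': -49}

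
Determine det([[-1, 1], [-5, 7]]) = (-1)*(7) - (1)*(-5)
= -2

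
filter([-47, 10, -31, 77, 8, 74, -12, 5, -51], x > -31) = [10, 77, 8, 74, -12, 5]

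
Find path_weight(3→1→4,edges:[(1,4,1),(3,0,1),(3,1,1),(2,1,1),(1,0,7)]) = w(3→1)=1 + w(1→4)=1
= 2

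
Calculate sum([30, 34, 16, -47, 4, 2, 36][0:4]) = 33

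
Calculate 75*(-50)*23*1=-86250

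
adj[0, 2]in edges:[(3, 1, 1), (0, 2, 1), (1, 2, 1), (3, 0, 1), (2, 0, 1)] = 1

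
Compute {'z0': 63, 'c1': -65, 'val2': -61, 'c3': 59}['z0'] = 63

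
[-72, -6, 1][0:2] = [-72, -6]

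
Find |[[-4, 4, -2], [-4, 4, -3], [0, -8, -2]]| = 32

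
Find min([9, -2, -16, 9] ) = -16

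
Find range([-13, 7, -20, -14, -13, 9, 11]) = 31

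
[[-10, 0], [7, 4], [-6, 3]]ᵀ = [[-10, 7, -6], [0, 4, 3]]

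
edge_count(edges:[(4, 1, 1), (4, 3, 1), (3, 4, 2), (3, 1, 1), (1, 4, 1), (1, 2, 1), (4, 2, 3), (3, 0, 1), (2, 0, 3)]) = 9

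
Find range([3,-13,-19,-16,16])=35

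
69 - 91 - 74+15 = -81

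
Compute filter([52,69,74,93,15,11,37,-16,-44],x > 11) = keep x where x > 11: 52✓, 69✓, 74✓, 93✓, 15✓, 11✗, 37✓, -16✗, -44✗
= [52, 69, 74, 93, 15, 37]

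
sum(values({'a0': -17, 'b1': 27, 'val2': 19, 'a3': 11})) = (-17) + 27 + 19 + 11
= 40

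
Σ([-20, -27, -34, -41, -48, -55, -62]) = (-20) + (-27) + (-34) + (-41) + (-48) + (-55) + (-62)
= -287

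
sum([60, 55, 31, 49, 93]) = 60 + 55 + 31 + 49 + 93
= 288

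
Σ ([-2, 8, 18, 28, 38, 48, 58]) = 196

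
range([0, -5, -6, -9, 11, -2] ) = 20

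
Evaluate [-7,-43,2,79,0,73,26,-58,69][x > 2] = [79, 73, 26, 69]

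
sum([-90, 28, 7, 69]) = (-90) + 28 + 7 + 69
= 14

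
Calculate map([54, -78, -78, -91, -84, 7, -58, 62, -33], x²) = (54)²=2916, (-78)²=6084, (-78)²=6084, (-91)²=8281, (-84)²=7056, (7)²=49, (-58)²=3364, (62)²=3844, (-33)²=1089
= [2916, 6084, 6084, 8281, 7056, 49, 3364, 3844, 1089]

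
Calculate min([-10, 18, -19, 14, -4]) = -19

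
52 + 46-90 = 8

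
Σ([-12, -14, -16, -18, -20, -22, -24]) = -126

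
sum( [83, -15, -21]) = 83 + (-15) + (-21)
= 47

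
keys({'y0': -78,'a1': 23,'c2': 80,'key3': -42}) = ['y0', 'a1', 'c2', 'key3']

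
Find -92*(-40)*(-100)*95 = -34960000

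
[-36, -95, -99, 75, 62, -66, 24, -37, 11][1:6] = [-95, -99, 75, 62, -66]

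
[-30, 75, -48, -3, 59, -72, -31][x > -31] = [-30, 75, -3, 59]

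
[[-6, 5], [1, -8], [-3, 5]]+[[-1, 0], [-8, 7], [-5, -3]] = [[-7, 5], [-7, -1], [-8, 2]]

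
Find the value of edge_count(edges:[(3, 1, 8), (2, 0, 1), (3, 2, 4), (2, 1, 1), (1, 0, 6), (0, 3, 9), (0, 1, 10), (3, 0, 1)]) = 8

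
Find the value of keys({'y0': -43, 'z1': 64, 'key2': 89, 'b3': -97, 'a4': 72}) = ['y0', 'z1', 'key2', 'b3', 'a4']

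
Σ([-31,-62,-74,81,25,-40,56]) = (-31) + (-62) + (-74) + 81 + 25 + (-40) + 56
= -45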